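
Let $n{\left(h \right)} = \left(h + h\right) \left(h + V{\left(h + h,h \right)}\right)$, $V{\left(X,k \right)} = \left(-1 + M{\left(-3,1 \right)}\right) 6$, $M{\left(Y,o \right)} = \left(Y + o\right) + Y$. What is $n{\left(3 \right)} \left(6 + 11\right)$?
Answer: $-3366$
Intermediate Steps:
$M{\left(Y,o \right)} = o + 2 Y$
$V{\left(X,k \right)} = -36$ ($V{\left(X,k \right)} = \left(-1 + \left(1 + 2 \left(-3\right)\right)\right) 6 = \left(-1 + \left(1 - 6\right)\right) 6 = \left(-1 - 5\right) 6 = \left(-6\right) 6 = -36$)
$n{\left(h \right)} = 2 h \left(-36 + h\right)$ ($n{\left(h \right)} = \left(h + h\right) \left(h - 36\right) = 2 h \left(-36 + h\right)$)
$n{\left(3 \right)} \left(6 + 11\right) = 2 \cdot 3 \left(-36 + 3\right) \left(6 + 11\right) = 2 \cdot 3 \left(-33\right) 17 = \left(-198\right) 17 = -3366$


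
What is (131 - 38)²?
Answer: 8649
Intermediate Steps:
(131 - 38)² = 93² = 8649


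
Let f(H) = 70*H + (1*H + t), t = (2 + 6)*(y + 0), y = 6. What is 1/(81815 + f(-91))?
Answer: 1/75402 ≈ 1.3262e-5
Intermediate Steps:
t = 48 (t = (2 + 6)*(6 + 0) = 8*6 = 48)
f(H) = 48 + 71*H (f(H) = 70*H + (1*H + 48) = 70*H + (H + 48) = 70*H + (48 + H) = 48 + 71*H)
1/(81815 + f(-91)) = 1/(81815 + (48 + 71*(-91))) = 1/(81815 + (48 - 6461)) = 1/(81815 - 6413) = 1/75402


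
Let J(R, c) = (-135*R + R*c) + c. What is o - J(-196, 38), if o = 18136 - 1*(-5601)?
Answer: 4687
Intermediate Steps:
J(R, c) = c - 135*R + R*c
o = 23737 (o = 18136 + 5601 = 23737)
o - J(-196, 38) = 23737 - (38 - 135*(-196) - 196*38) = 23737 - (38 + 26460 - 7448) = 23737 - 1*19050 = 23737 - 19050 = 4687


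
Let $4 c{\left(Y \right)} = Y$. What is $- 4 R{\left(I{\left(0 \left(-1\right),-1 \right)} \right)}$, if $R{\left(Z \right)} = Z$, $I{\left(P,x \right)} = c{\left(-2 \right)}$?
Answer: $2$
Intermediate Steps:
$c{\left(Y \right)} = \frac{Y}{4}$
$I{\left(P,x \right)} = - \frac{1}{2}$ ($I{\left(P,x \right)} = \frac{1}{4} \left(-2\right) = - \frac{1}{2}$)
$- 4 R{\left(I{\left(0 \left(-1\right),-1 \right)} \right)} = \left(-4\right) \left(- \frac{1}{2}\right) = 2$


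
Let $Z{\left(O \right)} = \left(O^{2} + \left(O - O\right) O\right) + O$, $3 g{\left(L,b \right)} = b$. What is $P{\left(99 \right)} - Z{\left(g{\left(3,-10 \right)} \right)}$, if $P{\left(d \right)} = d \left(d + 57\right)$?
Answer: $\frac{138926}{9} \approx 15436.0$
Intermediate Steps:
$g{\left(L,b \right)} = \frac{b}{3}$
$P{\left(d \right)} = d \left(57 + d\right)$
$Z{\left(O \right)} = O + O^{2}$ ($Z{\left(O \right)} = \left(O^{2} + 0 O\right) + O = \left(O^{2} + 0\right) + O = O^{2} + O = O + O^{2}$)
$P{\left(99 \right)} - Z{\left(g{\left(3,-10 \right)} \right)} = 99 \left(57 + 99\right) - \frac{1}{3} \left(-10\right) \left(1 + \frac{1}{3} \left(-10\right)\right) = 99 \cdot 156 - - \frac{10 \left(1 - \frac{10}{3}\right)}{3} = 15444 - \left(- \frac{10}{3}\right) \left(- \frac{7}{3}\right) = 15444 - \frac{70}{9} = \frac{138926}{9}$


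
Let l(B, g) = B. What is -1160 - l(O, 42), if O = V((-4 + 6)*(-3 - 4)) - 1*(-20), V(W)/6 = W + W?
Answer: -1012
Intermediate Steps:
V(W) = 12*W (V(W) = 6*(W + W) = 6*(2*W) = 12*W)
O = -148 (O = 12*((-4 + 6)*(-3 - 4)) - 1*(-20) = 12*(2*(-7)) + 20 = 12*(-14) + 20 = -168 + 20 = -148)
-1160 - l(O, 42) = -1160 - 1*(-148) = -1160 + 148 = -1012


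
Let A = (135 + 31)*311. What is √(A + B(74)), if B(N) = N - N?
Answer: √51626 ≈ 227.21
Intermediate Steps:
B(N) = 0
A = 51626 (A = 166*311 = 51626)
√(A + B(74)) = √(51626 + 0) = √51626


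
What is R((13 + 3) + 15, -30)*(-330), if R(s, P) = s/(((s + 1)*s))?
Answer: -165/16 ≈ -10.313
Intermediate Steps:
R(s, P) = 1/(1 + s) (R(s, P) = s/(((1 + s)*s)) = s/((s*(1 + s))) = s*(1/(s*(1 + s))) = 1/(1 + s))
R((13 + 3) + 15, -30)*(-330) = -330/(1 + ((13 + 3) + 15)) = -330/(1 + (16 + 15)) = -330/(1 + 31) = -330/32 = (1/32)*(-330) = -165/16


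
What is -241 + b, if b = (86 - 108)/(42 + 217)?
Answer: -62441/259 ≈ -241.08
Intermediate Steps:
b = -22/259 ≈ -0.084942
-241 + b = -241 - 22/259 = -62441/259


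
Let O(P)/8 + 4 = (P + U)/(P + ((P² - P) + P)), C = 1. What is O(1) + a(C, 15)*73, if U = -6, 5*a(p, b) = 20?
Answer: 240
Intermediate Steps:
a(p, b) = 4 (a(p, b) = (⅕)*20 = 4)
O(P) = -32 + 8*(-6 + P)/(P + P²) (O(P) = -32 + 8*((P - 6)/(P + ((P² - P) + P))) = -32 + 8*((-6 + P)/(P + P²)) = -32 + 8*(-6 + P)/(P + P²))
O(1) + a(C, 15)*73 = 8*(-6 - 4*1² - 3*1)/(1*(1 + 1)) + 4*73 = 8*1*(-6 - 4*1 - 3)/2 + 292 = 8*1*(½)*(-6 - 4 - 3) + 292 = 8*1*(½)*(-13) + 292 = -52 + 292 = 240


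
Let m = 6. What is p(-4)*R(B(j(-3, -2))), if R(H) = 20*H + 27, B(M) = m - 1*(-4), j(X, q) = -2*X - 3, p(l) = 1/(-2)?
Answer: -227/2 ≈ -113.50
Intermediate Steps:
p(l) = -½
j(X, q) = -3 - 2*X
B(M) = 10 (B(M) = 6 - 1*(-4) = 6 + 4 = 10)
R(H) = 27 + 20*H
p(-4)*R(B(j(-3, -2))) = -(27 + 20*10)/2 = -(27 + 200)/2 = -½*227 = -227/2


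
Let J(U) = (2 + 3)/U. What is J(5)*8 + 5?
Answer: 13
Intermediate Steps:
J(U) = 5/U
J(5)*8 + 5 = (5/5)*8 + 5 = (5*(⅕))*8 + 5 = 1*8 + 5 = 8 + 5 = 13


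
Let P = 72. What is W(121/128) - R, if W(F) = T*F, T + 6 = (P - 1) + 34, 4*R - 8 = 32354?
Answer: -1023605/128 ≈ -7996.9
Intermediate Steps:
R = 16181/2 (R = 2 + (¼)*32354 = 2 + 16177/2 = 16181/2 ≈ 8090.5)
T = 99 (T = -6 + ((72 - 1) + 34) = -6 + (71 + 34) = -6 + 105 = 99)
W(F) = 99*F
W(121/128) - R = 99*(121/128) - 1*16181/2 = 99*(121*(1/128)) - 16181/2 = 99*(121/128) - 16181/2 = 11979/128 - 16181/2 = -1023605/128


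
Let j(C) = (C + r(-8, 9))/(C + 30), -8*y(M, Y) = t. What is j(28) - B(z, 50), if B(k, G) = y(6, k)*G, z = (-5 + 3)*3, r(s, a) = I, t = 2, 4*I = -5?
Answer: 3007/232 ≈ 12.961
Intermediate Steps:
I = -5/4 (I = (1/4)*(-5) = -5/4 ≈ -1.2500)
r(s, a) = -5/4
y(M, Y) = -1/4 (y(M, Y) = -1/8*2 = -1/4)
z = -6 (z = -2*3 = -6)
B(k, G) = -G/4
j(C) = (-5/4 + C)/(30 + C) (j(C) = (C - 5/4)/(C + 30) = (-5/4 + C)/(30 + C))
j(28) - B(z, 50) = (-5/4 + 28)/(30 + 28) - (-1)*50/4 = (107/4)/58 - 1*(-25/2) = (1/58)*(107/4) + 25/2 = 107/232 + 25/2 = 3007/232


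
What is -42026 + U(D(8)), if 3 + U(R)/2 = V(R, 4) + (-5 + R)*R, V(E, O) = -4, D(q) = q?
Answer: -41992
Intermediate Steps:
U(R) = -14 + 2*R*(-5 + R) (U(R) = -6 + 2*(-4 + (-5 + R)*R) = -6 + 2*(-4 + R*(-5 + R)) = -6 + (-8 + 2*R*(-5 + R)) = -14 + 2*R*(-5 + R))
-42026 + U(D(8)) = -42026 + (-14 - 10*8 + 2*8**2) = -42026 + (-14 - 80 + 2*64) = -42026 + (-14 - 80 + 128) = -42026 + 34 = -41992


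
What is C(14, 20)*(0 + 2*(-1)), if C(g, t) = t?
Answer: -40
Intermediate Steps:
C(14, 20)*(0 + 2*(-1)) = 20*(0 + 2*(-1)) = 20*(0 - 2) = 20*(-2) = -40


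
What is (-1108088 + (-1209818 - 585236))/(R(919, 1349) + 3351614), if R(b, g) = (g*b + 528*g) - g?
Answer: -1451571/2651134 ≈ -0.54753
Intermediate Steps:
R(b, g) = 527*g + b*g (R(b, g) = (b*g + 528*g) - g = (528*g + b*g) - g = 527*g + b*g)
(-1108088 + (-1209818 - 585236))/(R(919, 1349) + 3351614) = (-1108088 + (-1209818 - 585236))/(1349*(527 + 919) + 3351614) = (-1108088 - 1795054)/(1349*1446 + 3351614) = -2903142/(1950654 + 3351614) = -2903142/5302268 = -2903142*1/5302268 = -1451571/2651134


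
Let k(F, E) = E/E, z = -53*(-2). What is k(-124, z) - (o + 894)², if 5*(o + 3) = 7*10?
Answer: -819024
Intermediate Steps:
z = 106
o = 11 (o = -3 + (7*10)/5 = -3 + (⅕)*70 = -3 + 14 = 11)
k(F, E) = 1
k(-124, z) - (o + 894)² = 1 - (11 + 894)² = 1 - 1*905² = 1 - 1*819025 = 1 - 819025 = -819024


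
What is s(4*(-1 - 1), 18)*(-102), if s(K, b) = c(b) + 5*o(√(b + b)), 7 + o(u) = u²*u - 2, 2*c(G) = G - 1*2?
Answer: -106386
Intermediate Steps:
c(G) = -1 + G/2 (c(G) = (G - 1*2)/2 = (G - 2)/2 = (-2 + G)/2 = -1 + G/2)
o(u) = -9 + u³ (o(u) = -7 + (u²*u - 2) = -7 + (u³ - 2) = -7 + (-2 + u³) = -9 + u³)
s(K, b) = -46 + b/2 + 10*√2*b^(3/2) (s(K, b) = (-1 + b/2) + 5*(-9 + (√(b + b))³) = (-1 + b/2) + 5*(-9 + (√(2*b))³) = (-1 + b/2) + 5*(-9 + (√2*√b)³) = (-1 + b/2) + 5*(-9 + 2*√2*b^(3/2)) = (-1 + b/2) + (-45 + 10*√2*b^(3/2)) = -46 + b/2 + 10*√2*b^(3/2))
s(4*(-1 - 1), 18)*(-102) = (-46 + (½)*18 + 10*√2*18^(3/2))*(-102) = (-46 + 9 + 10*√2*(54*√2))*(-102) = (-46 + 9 + 1080)*(-102) = 1043*(-102) = -106386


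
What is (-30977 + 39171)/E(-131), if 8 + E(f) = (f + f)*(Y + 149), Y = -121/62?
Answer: -254014/1194575 ≈ -0.21264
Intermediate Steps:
Y = -121/62 (Y = -121*1/62 = -121/62 ≈ -1.9516)
E(f) = -8 + 9117*f/31 (E(f) = -8 + (f + f)*(-121/62 + 149) = -8 + (2*f)*(9117/62) = -8 + 9117*f/31)
(-30977 + 39171)/E(-131) = (-30977 + 39171)/(-8 + (9117/31)*(-131)) = 8194/(-8 - 1194327/31) = 8194/(-1194575/31) = 8194*(-31/1194575) = -254014/1194575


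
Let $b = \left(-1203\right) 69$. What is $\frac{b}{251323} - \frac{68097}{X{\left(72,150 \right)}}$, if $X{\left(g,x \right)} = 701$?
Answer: $- \frac{17172530238}{176177423} \approx -97.473$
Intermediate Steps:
$b = -83007$
$\frac{b}{251323} - \frac{68097}{X{\left(72,150 \right)}} = - \frac{83007}{251323} - \frac{68097}{701} = - \frac{17172530238}{176177423}$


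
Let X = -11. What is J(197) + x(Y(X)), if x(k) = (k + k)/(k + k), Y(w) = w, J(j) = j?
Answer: 198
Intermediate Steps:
x(k) = 1 (x(k) = (2*k)/((2*k)) = (2*k)*(1/(2*k)) = 1)
J(197) + x(Y(X)) = 197 + 1 = 198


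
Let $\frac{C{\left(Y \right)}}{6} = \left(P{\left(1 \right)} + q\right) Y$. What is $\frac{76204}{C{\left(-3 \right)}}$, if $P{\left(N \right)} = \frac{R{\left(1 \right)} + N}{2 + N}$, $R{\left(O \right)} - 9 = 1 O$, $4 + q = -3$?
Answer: $\frac{19051}{15} \approx 1270.1$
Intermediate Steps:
$q = -7$ ($q = -4 - 3 = -7$)
$R{\left(O \right)} = 9 + O$ ($R{\left(O \right)} = 9 + 1 O = 9 + O$)
$P{\left(N \right)} = \frac{10 + N}{2 + N}$ ($P{\left(N \right)} = \frac{\left(9 + 1\right) + N}{2 + N} = \frac{10 + N}{2 + N}$)
$C{\left(Y \right)} = - 20 Y$ ($C{\left(Y \right)} = 6 \left(\frac{10 + 1}{2 + 1} - 7\right) Y = 6 \left(\frac{1}{3} \cdot 11 - 7\right) Y = 6 \left(\frac{11}{3} - 7\right) Y = 6 \left(- \frac{10 Y}{3}\right) = - 20 Y$)
$\frac{76204}{C{\left(-3 \right)}} = \frac{76204}{\left(-20\right) \left(-3\right)} = \frac{76204}{60} = 76204 \cdot \frac{1}{60} = \frac{19051}{15}$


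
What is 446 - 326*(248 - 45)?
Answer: -65732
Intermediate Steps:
446 - 326*(248 - 45) = 446 - 326*203 = 446 - 66178 = -65732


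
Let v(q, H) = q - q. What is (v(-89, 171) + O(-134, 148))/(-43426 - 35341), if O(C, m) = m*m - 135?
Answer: -21769/78767 ≈ -0.27637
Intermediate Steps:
v(q, H) = 0
O(C, m) = -135 + m² (O(C, m) = m² - 135 = -135 + m²)
(v(-89, 171) + O(-134, 148))/(-43426 - 35341) = (0 + (-135 + 148²))/(-43426 - 35341) = (0 + (-135 + 21904))/(-78767) = (0 + 21769)*(-1/78767) = 21769*(-1/78767) = -21769/78767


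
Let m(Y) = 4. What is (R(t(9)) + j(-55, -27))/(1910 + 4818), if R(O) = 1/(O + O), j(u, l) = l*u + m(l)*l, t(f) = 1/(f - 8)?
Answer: 95/464 ≈ 0.20474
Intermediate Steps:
t(f) = 1/(-8 + f)
j(u, l) = 4*l + l*u (j(u, l) = l*u + 4*l = 4*l + l*u)
R(O) = 1/(2*O)
(R(t(9)) + j(-55, -27))/(1910 + 4818) = (1/(2*(1/(-8 + 9))) - 27*(4 - 55))/(1910 + 4818) = (1/(2*(1/1)) - 27*(-51))/6728 = ((1/2)/1 + 1377)*(1/6728) = ((1/2)*1 + 1377)*(1/6728) = (1/2 + 1377)*(1/6728) = (2755/2)*(1/6728) = 95/464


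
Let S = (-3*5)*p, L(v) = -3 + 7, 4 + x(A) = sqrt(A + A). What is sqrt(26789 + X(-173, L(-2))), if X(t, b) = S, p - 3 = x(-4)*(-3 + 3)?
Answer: 2*sqrt(6686) ≈ 163.54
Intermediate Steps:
x(A) = -4 + sqrt(2)*sqrt(A) (x(A) = -4 + sqrt(A + A) = -4 + sqrt(2*A) = -4 + sqrt(2)*sqrt(A))
L(v) = 4
p = 3 (p = 3 + (-4 + sqrt(2)*sqrt(-4))*(-3 + 3) = 3 + (-4 + sqrt(2)*(2*I))*0 = 3 + (-4 + 2*I*sqrt(2))*0 = 3 + 0 = 3)
S = -45 (S = -3*5*3 = -15*3 = -45)
X(t, b) = -45
sqrt(26789 + X(-173, L(-2))) = sqrt(26789 - 45) = sqrt(26744) = 2*sqrt(6686)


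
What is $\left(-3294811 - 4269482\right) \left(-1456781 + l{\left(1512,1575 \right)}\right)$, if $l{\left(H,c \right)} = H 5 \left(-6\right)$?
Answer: $11362634651313$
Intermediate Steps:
$l{\left(H,c \right)} = - 30 H$ ($l{\left(H,c \right)} = 5 H \left(-6\right) = - 30 H$)
$\left(-3294811 - 4269482\right) \left(-1456781 + l{\left(1512,1575 \right)}\right) = \left(-3294811 - 4269482\right) \left(-1456781 - 45360\right) = - 7564293 \left(-1456781 - 45360\right) = \left(-7564293\right) \left(-1502141\right) = 11362634651313$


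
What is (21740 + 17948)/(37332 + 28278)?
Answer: 19844/32805 ≈ 0.60491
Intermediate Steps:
(21740 + 17948)/(37332 + 28278) = 39688/65610 = 39688*(1/65610) = 19844/32805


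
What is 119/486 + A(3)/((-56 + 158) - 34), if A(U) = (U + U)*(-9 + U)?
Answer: -2351/8262 ≈ -0.28456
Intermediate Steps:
A(U) = 2*U*(-9 + U) (A(U) = (2*U)*(-9 + U) = 2*U*(-9 + U))
119/486 + A(3)/((-56 + 158) - 34) = 119/486 + (2*3*(-9 + 3))/((-56 + 158) - 34) = 119*(1/486) + (2*3*(-6))/(102 - 34) = 119/486 - 36/68 = 119/486 - 36*1/68 = 119/486 - 9/17 = -2351/8262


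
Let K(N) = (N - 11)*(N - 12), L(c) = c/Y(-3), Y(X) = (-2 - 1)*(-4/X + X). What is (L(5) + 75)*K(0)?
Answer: 10032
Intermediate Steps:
Y(X) = -3*X + 12/X (Y(X) = -3*(X - 4/X) = -3*X + 12/X)
L(c) = c/5 (L(c) = c/(-3*(-3) + 12/(-3)) = c/(9 + 12*(-1/3)) = c/(9 - 4) = c/5)
K(N) = (-12 + N)*(-11 + N) (K(N) = (-11 + N)*(-12 + N) = (-12 + N)*(-11 + N))
(L(5) + 75)*K(0) = ((1/5)*5 + 75)*(132 + 0**2 - 23*0) = (1 + 75)*(132 + 0 + 0) = 76*132 = 10032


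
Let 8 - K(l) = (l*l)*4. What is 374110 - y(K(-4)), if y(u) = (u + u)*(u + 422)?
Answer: 415102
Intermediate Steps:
K(l) = 8 - 4*l² (K(l) = 8 - l*l*4 = 8 - l²*4 = 8 - 4*l²)
y(u) = 2*u*(422 + u) (y(u) = (2*u)*(422 + u) = 2*u*(422 + u))
374110 - y(K(-4)) = 374110 - 2*(8 - 4*(-4)²)*(422 + (8 - 4*(-4)²)) = 374110 - 2*(8 - 4*16)*(422 + (8 - 4*16)) = 374110 - 2*(8 - 64)*(422 + (8 - 64)) = 374110 - 2*(-56)*(422 - 56) = 374110 - 2*(-56)*366 = 374110 - 1*(-40992) = 374110 + 40992 = 415102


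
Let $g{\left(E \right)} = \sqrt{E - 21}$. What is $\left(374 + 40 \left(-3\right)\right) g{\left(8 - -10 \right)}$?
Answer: $254 i \sqrt{3} \approx 439.94 i$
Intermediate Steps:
$g{\left(E \right)} = \sqrt{-21 + E}$
$\left(374 + 40 \left(-3\right)\right) g{\left(8 - -10 \right)} = \left(374 + 40 \left(-3\right)\right) \sqrt{-21 + \left(8 - -10\right)} = \left(374 - 120\right) \sqrt{-21 + \left(8 + 10\right)} = 254 \sqrt{-21 + 18} = 254 \sqrt{-3} = 254 i \sqrt{3}$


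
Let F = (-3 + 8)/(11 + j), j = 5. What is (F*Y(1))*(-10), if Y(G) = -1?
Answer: 25/8 ≈ 3.1250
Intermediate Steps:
F = 5/16 (F = (-3 + 8)/(11 + 5) = 5/16 ≈ 0.31250)
(F*Y(1))*(-10) = ((5/16)*(-1))*(-10) = -5/16*(-10) = 25/8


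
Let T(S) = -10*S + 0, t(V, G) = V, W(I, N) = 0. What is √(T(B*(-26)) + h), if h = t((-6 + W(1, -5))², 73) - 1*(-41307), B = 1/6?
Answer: √372477/3 ≈ 203.44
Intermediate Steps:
B = ⅙ ≈ 0.16667
T(S) = -10*S
h = 41343 (h = (-6 + 0)² - 1*(-41307) = (-6)² + 41307 = 36 + 41307 = 41343)
√(T(B*(-26)) + h) = √(-5*(-26)/3 + 41343) = √(-10*(-13/3) + 41343) = √(130/3 + 41343) = √(124159/3) = √372477/3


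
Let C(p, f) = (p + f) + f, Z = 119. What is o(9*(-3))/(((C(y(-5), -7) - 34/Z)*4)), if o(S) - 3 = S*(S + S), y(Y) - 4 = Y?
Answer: -10227/428 ≈ -23.895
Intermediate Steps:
y(Y) = 4 + Y
C(p, f) = p + 2*f (C(p, f) = (f + p) + f = p + 2*f)
o(S) = 3 + 2*S² (o(S) = 3 + S*(S + S) = 3 + S*(2*S) = 3 + 2*S²)
o(9*(-3))/(((C(y(-5), -7) - 34/Z)*4)) = (3 + 2*(9*(-3))²)/(((((4 - 5) + 2*(-7)) - 34/119)*4)) = (3 + 2*(-27)²)/((((-1 - 14) - 34*1/119)*4)) = (3 + 2*729)/(((-15 - 2/7)*4)) = (3 + 1458)/((-107/7*4)) = 1461/(-428/7) = 1461*(-7/428) = -10227/428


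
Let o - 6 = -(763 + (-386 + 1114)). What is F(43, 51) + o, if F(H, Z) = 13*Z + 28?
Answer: -794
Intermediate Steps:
F(H, Z) = 28 + 13*Z
o = -1485 (o = 6 - (763 + (-386 + 1114)) = 6 - (763 + 728) = 6 - 1*1491 = 6 - 1491 = -1485)
F(43, 51) + o = (28 + 13*51) - 1485 = (28 + 663) - 1485 = 691 - 1485 = -794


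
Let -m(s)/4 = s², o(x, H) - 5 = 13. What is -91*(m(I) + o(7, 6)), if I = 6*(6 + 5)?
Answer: 1583946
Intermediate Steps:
o(x, H) = 18 (o(x, H) = 5 + 13 = 18)
I = 66 (I = 6*11 = 66)
m(s) = -4*s²
-91*(m(I) + o(7, 6)) = -91*(-4*66² + 18) = -91*(-4*4356 + 18) = -91*(-17424 + 18) = -91*(-17406) = 1583946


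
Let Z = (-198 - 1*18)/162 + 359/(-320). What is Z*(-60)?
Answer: 2357/16 ≈ 147.31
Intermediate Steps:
Z = -2357/960 (Z = (-198 - 18)*(1/162) + 359*(-1/320) = -216*1/162 - 359/320 = -4/3 - 359/320 = -2357/960 ≈ -2.4552)
Z*(-60) = -2357/960*(-60) = 2357/16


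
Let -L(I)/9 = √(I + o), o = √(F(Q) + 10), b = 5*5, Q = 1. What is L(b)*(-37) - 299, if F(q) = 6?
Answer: -299 + 333*√29 ≈ 1494.3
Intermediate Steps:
b = 25
o = 4 (o = √(6 + 10) = √16 = 4)
L(I) = -9*√(4 + I) (L(I) = -9*√(I + 4) = -9*√(4 + I))
L(b)*(-37) - 299 = -9*√(4 + 25)*(-37) - 299 = -9*√29*(-37) - 299 = 333*√29 - 299 = -299 + 333*√29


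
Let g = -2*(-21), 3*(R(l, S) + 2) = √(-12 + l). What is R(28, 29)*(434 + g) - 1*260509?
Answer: -782479/3 ≈ -2.6083e+5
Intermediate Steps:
R(l, S) = -2 + √(-12 + l)/3
g = 42
R(28, 29)*(434 + g) - 1*260509 = (-2 + √(-12 + 28)/3)*(434 + 42) - 1*260509 = (-2 + √16/3)*476 - 260509 = (-2 + (⅓)*4)*476 - 260509 = (-2 + 4/3)*476 - 260509 = -⅔*476 - 260509 = -952/3 - 260509 = -782479/3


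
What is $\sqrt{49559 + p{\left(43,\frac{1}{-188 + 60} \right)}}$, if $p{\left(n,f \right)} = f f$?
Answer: $\frac{\sqrt{811974657}}{128} \approx 222.62$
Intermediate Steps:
$p{\left(n,f \right)} = f^{2}$
$\sqrt{49559 + p{\left(43,\frac{1}{-188 + 60} \right)}} = \sqrt{49559 + \left(\frac{1}{-188 + 60}\right)^{2}} = \sqrt{49559 + \left(\frac{1}{-128}\right)^{2}} = \sqrt{49559 + \left(- \frac{1}{128}\right)^{2}} = \sqrt{49559 + \frac{1}{16384}} = \sqrt{\frac{811974657}{16384}} = \frac{\sqrt{811974657}}{128}$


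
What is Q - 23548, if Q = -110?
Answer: -23658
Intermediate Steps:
Q - 23548 = -110 - 23548 = -23658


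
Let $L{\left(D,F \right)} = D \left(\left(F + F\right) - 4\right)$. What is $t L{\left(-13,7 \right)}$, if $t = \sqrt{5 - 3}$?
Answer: $- 130 \sqrt{2} \approx -183.85$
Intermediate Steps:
$t = \sqrt{2} \approx 1.4142$
$L{\left(D,F \right)} = D \left(-4 + 2 F\right)$ ($L{\left(D,F \right)} = D \left(2 F - 4\right) = D \left(-4 + 2 F\right)$)
$t L{\left(-13,7 \right)} = \sqrt{2} \cdot 2 \left(-13\right) \left(-2 + 7\right) = \sqrt{2} \cdot 2 \left(-13\right) 5 = \sqrt{2} \left(-130\right) = - 130 \sqrt{2}$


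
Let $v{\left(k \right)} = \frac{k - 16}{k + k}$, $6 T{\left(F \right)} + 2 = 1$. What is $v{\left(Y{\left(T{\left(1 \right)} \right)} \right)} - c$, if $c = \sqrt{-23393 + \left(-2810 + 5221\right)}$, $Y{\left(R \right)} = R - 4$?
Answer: $\frac{121}{50} - i \sqrt{20982} \approx 2.42 - 144.85 i$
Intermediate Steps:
$T{\left(F \right)} = - \frac{1}{6}$ ($T{\left(F \right)} = - \frac{1}{3} + \frac{1}{6} \cdot 1 = - \frac{1}{3} + \frac{1}{6} = - \frac{1}{6}$)
$Y{\left(R \right)} = -4 + R$ ($Y{\left(R \right)} = R - 4 = -4 + R$)
$v{\left(k \right)} = \frac{-16 + k}{2 k}$
$c = i \sqrt{20982}$ ($c = \sqrt{-23393 + 2411} = \sqrt{-20982} = i \sqrt{20982} \approx 144.85 i$)
$v{\left(Y{\left(T{\left(1 \right)} \right)} \right)} - c = \frac{-16 - \frac{25}{6}}{2 \left(-4 - \frac{1}{6}\right)} - i \sqrt{20982} = \frac{-16 - \frac{25}{6}}{2 \left(- \frac{25}{6}\right)} - i \sqrt{20982} = \frac{1}{2} \left(- \frac{6}{25}\right) \left(- \frac{121}{6}\right) - i \sqrt{20982} = \frac{121}{50} - i \sqrt{20982}$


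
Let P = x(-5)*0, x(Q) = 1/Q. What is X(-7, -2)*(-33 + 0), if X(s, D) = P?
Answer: 0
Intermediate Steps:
x(Q) = 1/Q
P = 0 (P = 0/(-5) = -⅕*0 = 0)
X(s, D) = 0
X(-7, -2)*(-33 + 0) = 0*(-33 + 0) = 0*(-33) = 0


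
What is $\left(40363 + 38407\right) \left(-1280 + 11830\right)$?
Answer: $831023500$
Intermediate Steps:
$\left(40363 + 38407\right) \left(-1280 + 11830\right) = 78770 \cdot 10550 = 831023500$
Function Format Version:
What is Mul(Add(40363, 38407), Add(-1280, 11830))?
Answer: 831023500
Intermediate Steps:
Mul(Add(40363, 38407), Add(-1280, 11830)) = Mul(78770, 10550) = 831023500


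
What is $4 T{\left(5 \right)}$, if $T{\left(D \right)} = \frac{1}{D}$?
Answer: $\frac{4}{5} \approx 0.8$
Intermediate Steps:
$4 T{\left(5 \right)} = \frac{4}{5}$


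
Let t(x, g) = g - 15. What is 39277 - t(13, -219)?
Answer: 39511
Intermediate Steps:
t(x, g) = -15 + g
39277 - t(13, -219) = 39277 - (-15 - 219) = 39277 - 1*(-234) = 39277 + 234 = 39511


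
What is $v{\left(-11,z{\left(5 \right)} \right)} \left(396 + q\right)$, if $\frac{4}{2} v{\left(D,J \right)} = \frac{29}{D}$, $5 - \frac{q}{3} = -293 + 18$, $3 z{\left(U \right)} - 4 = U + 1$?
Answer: $- \frac{17922}{11} \approx -1629.3$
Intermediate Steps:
$z{\left(U \right)} = \frac{5}{3} + \frac{U}{3}$ ($z{\left(U \right)} = \frac{4}{3} + \frac{U + 1}{3} = \frac{4}{3} + \frac{1 + U}{3} = \frac{4}{3} + \left(\frac{1}{3} + \frac{U}{3}\right) = \frac{5}{3} + \frac{U}{3}$)
$q = 840$ ($q = 15 - 3 \left(-293 + 18\right) = 15 - -825 = 15 + 825 = 840$)
$v{\left(D,J \right)} = \frac{29}{2 D}$ ($v{\left(D,J \right)} = \frac{29 \frac{1}{D}}{2} = \frac{29}{2 D}$)
$v{\left(-11,z{\left(5 \right)} \right)} \left(396 + q\right) = \frac{29}{2 \left(-11\right)} \left(396 + 840\right) = \frac{29}{2} \left(- \frac{1}{11}\right) 1236 = \left(- \frac{29}{22}\right) 1236 = - \frac{17922}{11}$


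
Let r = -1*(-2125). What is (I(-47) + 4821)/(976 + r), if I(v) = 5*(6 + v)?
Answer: 4616/3101 ≈ 1.4886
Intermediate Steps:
r = 2125
I(v) = 30 + 5*v
(I(-47) + 4821)/(976 + r) = ((30 + 5*(-47)) + 4821)/(976 + 2125) = ((30 - 235) + 4821)/3101 = (-205 + 4821)*(1/3101) = 4616*(1/3101) = 4616/3101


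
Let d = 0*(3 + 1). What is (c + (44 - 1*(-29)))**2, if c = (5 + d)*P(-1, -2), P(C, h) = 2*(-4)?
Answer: 1089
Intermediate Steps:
P(C, h) = -8
d = 0 (d = 0*4 = 0)
c = -40 (c = (5 + 0)*(-8) = 5*(-8) = -40)
(c + (44 - 1*(-29)))**2 = (-40 + (44 - 1*(-29)))**2 = (-40 + (44 + 29))**2 = (-40 + 73)**2 = 33**2 = 1089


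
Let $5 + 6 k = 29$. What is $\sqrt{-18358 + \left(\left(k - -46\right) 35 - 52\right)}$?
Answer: $14 i \sqrt{85} \approx 129.07 i$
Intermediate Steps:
$k = 4$ ($k = - \frac{5}{6} + \frac{1}{6} \cdot 29 = - \frac{5}{6} + \frac{29}{6} = 4$)
$\sqrt{-18358 + \left(\left(k - -46\right) 35 - 52\right)} = \sqrt{-18358 - \left(52 - \left(4 - -46\right) 35\right)} = \sqrt{-18358 - \left(52 - \left(4 + 46\right) 35\right)} = \sqrt{-18358 + \left(50 \cdot 35 - 52\right)} = \sqrt{-18358 + \left(1750 - 52\right)} = \sqrt{-18358 + 1698} = \sqrt{-16660} = 14 i \sqrt{85}$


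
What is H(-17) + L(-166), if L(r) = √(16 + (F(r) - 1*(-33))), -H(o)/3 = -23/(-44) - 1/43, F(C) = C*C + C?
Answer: -2835/1892 + √27439 ≈ 164.15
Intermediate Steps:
F(C) = C + C² (F(C) = C² + C = C + C²)
H(o) = -2835/1892 (H(o) = -3*(-23/(-44) - 1/43) = -3*(-23*(-1/44) - 1*1/43) = -3*(23/44 - 1/43) = -3*945/1892 = -2835/1892)
L(r) = √(49 + r*(1 + r)) (L(r) = √(16 + (r*(1 + r) - 1*(-33))) = √(16 + (r*(1 + r) + 33)) = √(16 + (33 + r*(1 + r))) = √(49 + r*(1 + r)))
H(-17) + L(-166) = -2835/1892 + √(49 - 166*(1 - 166)) = -2835/1892 + √(49 - 166*(-165)) = -2835/1892 + √(49 + 27390) = -2835/1892 + √27439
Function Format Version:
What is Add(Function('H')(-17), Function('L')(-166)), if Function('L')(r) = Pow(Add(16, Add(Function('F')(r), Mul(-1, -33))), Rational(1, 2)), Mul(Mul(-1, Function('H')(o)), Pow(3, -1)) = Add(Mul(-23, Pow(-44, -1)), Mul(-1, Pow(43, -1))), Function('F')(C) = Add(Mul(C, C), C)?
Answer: Add(Rational(-2835, 1892), Pow(27439, Rational(1, 2))) ≈ 164.15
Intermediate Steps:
Function('F')(C) = Add(C, Pow(C, 2)) (Function('F')(C) = Add(Pow(C, 2), C) = Add(C, Pow(C, 2)))
Function('H')(o) = Rational(-2835, 1892) (Function('H')(o) = Mul(-3, Add(Mul(-23, Pow(-44, -1)), Mul(-1, Pow(43, -1)))) = Mul(-3, Add(Mul(-23, Rational(-1, 44)), Mul(-1, Rational(1, 43)))) = Mul(-3, Add(Rational(23, 44), Rational(-1, 43))) = Mul(-3, Rational(945, 1892)) = Rational(-2835, 1892))
Function('L')(r) = Pow(Add(49, Mul(r, Add(1, r))), Rational(1, 2)) (Function('L')(r) = Pow(Add(16, Add(Mul(r, Add(1, r)), Mul(-1, -33))), Rational(1, 2)) = Pow(Add(16, Add(Mul(r, Add(1, r)), 33)), Rational(1, 2)) = Pow(Add(16, Add(33, Mul(r, Add(1, r)))), Rational(1, 2)) = Pow(Add(49, Mul(r, Add(1, r))), Rational(1, 2)))
Add(Function('H')(-17), Function('L')(-166)) = Add(Rational(-2835, 1892), Pow(Add(49, Mul(-166, Add(1, -166))), Rational(1, 2))) = Add(Rational(-2835, 1892), Pow(Add(49, Mul(-166, -165)), Rational(1, 2))) = Add(Rational(-2835, 1892), Pow(Add(49, 27390), Rational(1, 2))) = Add(Rational(-2835, 1892), Pow(27439, Rational(1, 2)))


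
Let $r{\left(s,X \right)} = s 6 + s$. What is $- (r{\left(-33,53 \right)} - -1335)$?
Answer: $-1104$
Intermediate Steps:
$r{\left(s,X \right)} = 7 s$ ($r{\left(s,X \right)} = 6 s + s = 7 s$)
$- (r{\left(-33,53 \right)} - -1335) = - (7 \left(-33\right) - -1335) = - (-231 + 1335) = \left(-1\right) 1104 = -1104$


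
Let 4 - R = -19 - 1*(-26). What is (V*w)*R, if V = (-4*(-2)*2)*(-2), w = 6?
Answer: 576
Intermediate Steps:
R = -3 (R = 4 - (-19 - 1*(-26)) = 4 - (-19 + 26) = 4 - 1*7 = 4 - 7 = -3)
V = -32 (V = (8*2)*(-2) = 16*(-2) = -32)
(V*w)*R = -32*6*(-3) = -192*(-3) = 576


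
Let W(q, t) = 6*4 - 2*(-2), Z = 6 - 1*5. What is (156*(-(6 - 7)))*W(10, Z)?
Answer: 4368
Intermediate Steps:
Z = 1 (Z = 6 - 5 = 1)
W(q, t) = 28 (W(q, t) = 24 + 4 = 28)
(156*(-(6 - 7)))*W(10, Z) = (156*(-(6 - 7)))*28 = (156*(-1*(-1)))*28 = (156*1)*28 = 156*28 = 4368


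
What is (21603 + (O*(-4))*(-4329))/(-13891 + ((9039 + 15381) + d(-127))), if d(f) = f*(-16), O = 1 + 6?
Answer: 47605/4187 ≈ 11.370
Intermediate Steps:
O = 7
d(f) = -16*f
(21603 + (O*(-4))*(-4329))/(-13891 + ((9039 + 15381) + d(-127))) = (21603 + (7*(-4))*(-4329))/(-13891 + ((9039 + 15381) - 16*(-127))) = (21603 - 28*(-4329))/(-13891 + (24420 + 2032)) = (21603 + 121212)/(-13891 + 26452) = 142815/12561 = 142815*(1/12561) = 47605/4187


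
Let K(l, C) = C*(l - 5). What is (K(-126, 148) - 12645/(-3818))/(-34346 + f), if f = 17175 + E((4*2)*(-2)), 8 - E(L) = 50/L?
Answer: 296042956/262065611 ≈ 1.1297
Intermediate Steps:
E(L) = 8 - 50/L
K(l, C) = C*(-5 + l)
f = 137489/8 (f = 17175 + (8 - 50/((4*2)*(-2))) = 17175 + (8 - 50/(8*(-2))) = 17175 + (8 - 50/(-16)) = 17175 + (8 - 50*(-1/16)) = 17175 + (8 + 25/8) = 17175 + 89/8 = 137489/8 ≈ 17186.)
(K(-126, 148) - 12645/(-3818))/(-34346 + f) = (148*(-5 - 126) - 12645/(-3818))/(-34346 + 137489/8) = (148*(-131) - 12645*(-1/3818))/(-137279/8) = (-19388 + 12645/3818)*(-8/137279) = -74010739/3818*(-8/137279) = 296042956/262065611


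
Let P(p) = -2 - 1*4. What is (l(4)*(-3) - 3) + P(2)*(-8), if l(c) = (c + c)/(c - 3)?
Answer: 21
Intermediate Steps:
l(c) = 2*c/(-3 + c) (l(c) = (2*c)/(-3 + c) = 2*c/(-3 + c))
P(p) = -6 (P(p) = -2 - 4 = -6)
(l(4)*(-3) - 3) + P(2)*(-8) = ((2*4/(-3 + 4))*(-3) - 3) - 6*(-8) = ((2*4/1)*(-3) - 3) + 48 = ((2*4*1)*(-3) - 3) + 48 = (8*(-3) - 3) + 48 = (-24 - 3) + 48 = -27 + 48 = 21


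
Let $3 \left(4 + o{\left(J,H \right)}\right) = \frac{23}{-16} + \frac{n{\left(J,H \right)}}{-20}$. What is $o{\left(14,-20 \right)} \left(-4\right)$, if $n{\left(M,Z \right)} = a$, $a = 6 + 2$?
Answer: $\frac{369}{20} \approx 18.45$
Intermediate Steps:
$a = 8$
$n{\left(M,Z \right)} = 8$
$o{\left(J,H \right)} = - \frac{369}{80}$ ($o{\left(J,H \right)} = -4 + \frac{\frac{23}{-16} + \frac{8}{-20}}{3} = -4 + \frac{23 \left(- \frac{1}{16}\right) + 8 \left(- \frac{1}{20}\right)}{3} = -4 + \frac{- \frac{23}{16} - \frac{2}{5}}{3} = -4 + \frac{1}{3} \left(- \frac{147}{80}\right) = -4 - \frac{49}{80} = - \frac{369}{80}$)
$o{\left(14,-20 \right)} \left(-4\right) = \left(- \frac{369}{80}\right) \left(-4\right) = \frac{369}{20}$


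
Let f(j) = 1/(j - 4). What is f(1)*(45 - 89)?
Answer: 44/3 ≈ 14.667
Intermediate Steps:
f(j) = 1/(-4 + j)
f(1)*(45 - 89) = (45 - 89)/(-4 + 1) = -44/(-3) = -⅓*(-44) = 44/3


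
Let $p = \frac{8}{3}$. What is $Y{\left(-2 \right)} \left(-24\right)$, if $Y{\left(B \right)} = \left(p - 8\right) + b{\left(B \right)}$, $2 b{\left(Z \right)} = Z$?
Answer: $152$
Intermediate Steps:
$b{\left(Z \right)} = \frac{Z}{2}$
$p = \frac{8}{3}$ ($p = 8 \cdot \frac{1}{3} = \frac{8}{3} \approx 2.6667$)
$Y{\left(B \right)} = - \frac{16}{3} + \frac{B}{2}$ ($Y{\left(B \right)} = \left(\frac{8}{3} - 8\right) + \frac{B}{2} = - \frac{16}{3} + \frac{B}{2}$)
$Y{\left(-2 \right)} \left(-24\right) = \left(- \frac{16}{3} + \frac{1}{2} \left(-2\right)\right) \left(-24\right) = \left(- \frac{16}{3} - 1\right) \left(-24\right) = \left(- \frac{19}{3}\right) \left(-24\right) = 152$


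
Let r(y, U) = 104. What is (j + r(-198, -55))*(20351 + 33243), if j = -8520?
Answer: -451047104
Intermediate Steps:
(j + r(-198, -55))*(20351 + 33243) = (-8520 + 104)*(20351 + 33243) = -8416*53594 = -451047104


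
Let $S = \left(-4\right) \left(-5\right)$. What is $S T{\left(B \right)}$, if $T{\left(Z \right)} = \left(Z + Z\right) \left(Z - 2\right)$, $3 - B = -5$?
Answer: $1920$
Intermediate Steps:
$B = 8$ ($B = 3 - -5 = 3 + 5 = 8$)
$T{\left(Z \right)} = 2 Z \left(-2 + Z\right)$
$S = 20$
$S T{\left(B \right)} = 20 \cdot 2 \cdot 8 \left(-2 + 8\right) = 20 \cdot 2 \cdot 8 \cdot 6 = 20 \cdot 96 = 1920$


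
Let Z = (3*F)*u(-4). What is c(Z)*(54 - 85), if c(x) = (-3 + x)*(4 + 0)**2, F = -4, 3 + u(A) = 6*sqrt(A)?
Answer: -16368 + 71424*I ≈ -16368.0 + 71424.0*I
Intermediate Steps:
u(A) = -3 + 6*sqrt(A)
Z = 36 - 144*I (Z = (3*(-4))*(-3 + 6*sqrt(-4)) = -12*(-3 + 6*(2*I)) = -12*(-3 + 12*I) = 36 - 144*I ≈ 36.0 - 144.0*I)
c(x) = -48 + 16*x (c(x) = (-3 + x)*4**2 = (-3 + x)*16 = -48 + 16*x)
c(Z)*(54 - 85) = (-48 + 16*(36 - 144*I))*(54 - 85) = (-48 + (576 - 2304*I))*(-31) = (528 - 2304*I)*(-31) = -16368 + 71424*I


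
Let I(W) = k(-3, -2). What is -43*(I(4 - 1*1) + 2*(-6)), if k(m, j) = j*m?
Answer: 258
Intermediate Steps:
I(W) = 6 (I(W) = -2*(-3) = 6)
-43*(I(4 - 1*1) + 2*(-6)) = -43*(6 + 2*(-6)) = -43*(6 - 12) = -43*(-6) = 258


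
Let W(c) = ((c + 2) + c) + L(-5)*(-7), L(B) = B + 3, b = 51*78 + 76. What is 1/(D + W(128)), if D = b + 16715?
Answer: 1/21041 ≈ 4.7526e-5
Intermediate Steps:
b = 4054 (b = 3978 + 76 = 4054)
L(B) = 3 + B
W(c) = 16 + 2*c (W(c) = ((c + 2) + c) + (3 - 5)*(-7) = ((2 + c) + c) - 2*(-7) = (2 + 2*c) + 14 = 16 + 2*c)
D = 20769 (D = 4054 + 16715 = 20769)
1/(D + W(128)) = 1/(20769 + (16 + 2*128)) = 1/(20769 + (16 + 256)) = 1/(20769 + 272) = 1/21041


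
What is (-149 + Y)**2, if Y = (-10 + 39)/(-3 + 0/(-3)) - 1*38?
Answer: 348100/9 ≈ 38678.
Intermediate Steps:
Y = -143/3 (Y = 29/(-3 + 0*(-1/3)) - 38 = 29/(-3 + 0) - 38 = 29/(-3) - 38 = 29*(-1/3) - 38 = -29/3 - 38 = -143/3 ≈ -47.667)
(-149 + Y)**2 = (-149 - 143/3)**2 = (-590/3)**2 = 348100/9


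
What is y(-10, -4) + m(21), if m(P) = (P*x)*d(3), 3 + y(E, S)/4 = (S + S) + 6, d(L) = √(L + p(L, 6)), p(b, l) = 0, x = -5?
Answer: -20 - 105*√3 ≈ -201.87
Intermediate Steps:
d(L) = √L (d(L) = √(L + 0) = √L)
y(E, S) = 12 + 8*S (y(E, S) = -12 + 4*((S + S) + 6) = -12 + 4*(2*S + 6) = -12 + 4*(6 + 2*S) = -12 + (24 + 8*S) = 12 + 8*S)
m(P) = -5*P*√3 (m(P) = (P*(-5))*√3 = (-5*P)*√3 = -5*P*√3)
y(-10, -4) + m(21) = (12 + 8*(-4)) - 5*21*√3 = (12 - 32) - 105*√3 = -20 - 105*√3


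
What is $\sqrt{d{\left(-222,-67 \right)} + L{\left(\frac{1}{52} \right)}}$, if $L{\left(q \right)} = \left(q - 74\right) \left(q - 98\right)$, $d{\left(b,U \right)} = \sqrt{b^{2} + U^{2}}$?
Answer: $\frac{\sqrt{19600465 + 2704 \sqrt{53773}}}{52} \approx 86.49$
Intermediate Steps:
$d{\left(b,U \right)} = \sqrt{U^{2} + b^{2}}$
$L{\left(q \right)} = \left(-98 + q\right) \left(-74 + q\right)$ ($L{\left(q \right)} = \left(-74 + q\right) \left(-98 + q\right) = \left(-98 + q\right) \left(-74 + q\right)$)
$\sqrt{d{\left(-222,-67 \right)} + L{\left(\frac{1}{52} \right)}} = \sqrt{\sqrt{\left(-67\right)^{2} + \left(-222\right)^{2}} + \left(7252 + \left(\frac{1}{52}\right)^{2} - \frac{172}{52}\right)} = \sqrt{\sqrt{4489 + 49284} + \left(7252 + \left(\frac{1}{52}\right)^{2} - \frac{43}{13}\right)} = \sqrt{\sqrt{53773} + \left(7252 + \frac{1}{2704} - \frac{43}{13}\right)} = \sqrt{\sqrt{53773} + \frac{19600465}{2704}} = \sqrt{\frac{19600465}{2704} + \sqrt{53773}}$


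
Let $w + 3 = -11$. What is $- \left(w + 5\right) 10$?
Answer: $90$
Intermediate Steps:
$w = -14$ ($w = -3 - 11 = -14$)
$- \left(w + 5\right) 10 = - \left(-14 + 5\right) 10 = - \left(-9\right) 10 = \left(-1\right) \left(-90\right) = 90$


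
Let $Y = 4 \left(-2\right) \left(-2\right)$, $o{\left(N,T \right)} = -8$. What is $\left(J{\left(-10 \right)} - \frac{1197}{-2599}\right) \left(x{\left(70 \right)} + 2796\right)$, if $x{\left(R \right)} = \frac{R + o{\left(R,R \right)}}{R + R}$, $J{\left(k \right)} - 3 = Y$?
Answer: $\frac{4950347039}{90965} \approx 54420.0$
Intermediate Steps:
$Y = 16$ ($Y = \left(-8\right) \left(-2\right) = 16$)
$J{\left(k \right)} = 19$ ($J{\left(k \right)} = 3 + 16 = 19$)
$x{\left(R \right)} = \frac{-8 + R}{2 R}$ ($x{\left(R \right)} = \frac{R - 8}{R + R} = \frac{-8 + R}{2 R}$)
$\left(J{\left(-10 \right)} - \frac{1197}{-2599}\right) \left(x{\left(70 \right)} + 2796\right) = \left(19 - \frac{1197}{-2599}\right) \left(\frac{-8 + 70}{2 \cdot 70} + 2796\right) = \left(19 - - \frac{1197}{2599}\right) \left(\frac{1}{2} \cdot \frac{1}{70} \cdot 62 + 2796\right) = \left(19 + \frac{1197}{2599}\right) \left(\frac{31}{70} + 2796\right) = \frac{50578}{2599} \cdot \frac{195751}{70} = \frac{4950347039}{90965}$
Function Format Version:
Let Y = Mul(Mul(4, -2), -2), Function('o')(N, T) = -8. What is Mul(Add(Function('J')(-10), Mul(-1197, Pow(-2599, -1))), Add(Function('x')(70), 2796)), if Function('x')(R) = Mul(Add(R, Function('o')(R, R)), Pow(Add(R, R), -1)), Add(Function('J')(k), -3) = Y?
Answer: Rational(4950347039, 90965) ≈ 54420.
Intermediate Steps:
Y = 16 (Y = Mul(-8, -2) = 16)
Function('J')(k) = 19 (Function('J')(k) = Add(3, 16) = 19)
Function('x')(R) = Mul(Rational(1, 2), Pow(R, -1), Add(-8, R)) (Function('x')(R) = Mul(Add(R, -8), Pow(Add(R, R), -1)) = Mul(Add(-8, R), Pow(Mul(2, R), -1)) = Mul(Add(-8, R), Mul(Rational(1, 2), Pow(R, -1))) = Mul(Rational(1, 2), Pow(R, -1), Add(-8, R)))
Mul(Add(Function('J')(-10), Mul(-1197, Pow(-2599, -1))), Add(Function('x')(70), 2796)) = Mul(Add(19, Mul(-1197, Pow(-2599, -1))), Add(Mul(Rational(1, 2), Pow(70, -1), Add(-8, 70)), 2796)) = Mul(Add(19, Mul(-1197, Rational(-1, 2599))), Add(Mul(Rational(1, 2), Rational(1, 70), 62), 2796)) = Mul(Add(19, Rational(1197, 2599)), Add(Rational(31, 70), 2796)) = Mul(Rational(50578, 2599), Rational(195751, 70)) = Rational(4950347039, 90965)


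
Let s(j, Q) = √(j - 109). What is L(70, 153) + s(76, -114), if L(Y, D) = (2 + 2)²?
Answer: 16 + I*√33 ≈ 16.0 + 5.7446*I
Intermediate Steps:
L(Y, D) = 16 (L(Y, D) = 4² = 16)
s(j, Q) = √(-109 + j)
L(70, 153) + s(76, -114) = 16 + √(-109 + 76) = 16 + √(-33) = 16 + I*√33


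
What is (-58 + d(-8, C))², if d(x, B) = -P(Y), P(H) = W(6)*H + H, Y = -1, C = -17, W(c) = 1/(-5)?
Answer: 81796/25 ≈ 3271.8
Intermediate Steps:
W(c) = -⅕
P(H) = 4*H/5 (P(H) = -H/5 + H = 4*H/5)
d(x, B) = ⅘ (d(x, B) = -4*(-1)/5 = -1*(-⅘) = ⅘)
(-58 + d(-8, C))² = (-58 + ⅘)² = (-286/5)² = 81796/25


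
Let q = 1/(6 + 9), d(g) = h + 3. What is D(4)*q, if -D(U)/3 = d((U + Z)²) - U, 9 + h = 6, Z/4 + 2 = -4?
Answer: ⅘ ≈ 0.80000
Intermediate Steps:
Z = -24 (Z = -8 + 4*(-4) = -8 - 16 = -24)
h = -3 (h = -9 + 6 = -3)
d(g) = 0 (d(g) = -3 + 3 = 0)
D(U) = 3*U (D(U) = -3*(0 - U) = -(-3)*U = 3*U)
q = 1/15 ≈ 0.066667
D(4)*q = (3*4)*(1/15) = 12*(1/15) = ⅘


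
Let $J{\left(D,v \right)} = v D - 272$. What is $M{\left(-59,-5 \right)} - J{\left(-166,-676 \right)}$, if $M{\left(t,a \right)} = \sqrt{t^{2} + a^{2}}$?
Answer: $-111944 + \sqrt{3506} \approx -1.1188 \cdot 10^{5}$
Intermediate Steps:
$J{\left(D,v \right)} = -272 + D v$ ($J{\left(D,v \right)} = D v - 272 = -272 + D v$)
$M{\left(t,a \right)} = \sqrt{a^{2} + t^{2}}$
$M{\left(-59,-5 \right)} - J{\left(-166,-676 \right)} = \sqrt{\left(-5\right)^{2} + \left(-59\right)^{2}} - \left(-272 - -112216\right) = \sqrt{25 + 3481} - \left(-272 + 112216\right) = \sqrt{3506} - 111944 = -111944 + \sqrt{3506}$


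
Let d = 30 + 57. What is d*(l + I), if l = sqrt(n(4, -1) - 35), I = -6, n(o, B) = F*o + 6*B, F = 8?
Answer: -522 + 261*I ≈ -522.0 + 261.0*I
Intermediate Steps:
n(o, B) = 6*B + 8*o (n(o, B) = 8*o + 6*B = 6*B + 8*o)
l = 3*I (l = sqrt((6*(-1) + 8*4) - 35) = sqrt((-6 + 32) - 35) = sqrt(26 - 35) = sqrt(-9) = 3*I ≈ 3.0*I)
d = 87
d*(l + I) = 87*(3*I - 6) = 87*(-6 + 3*I) = -522 + 261*I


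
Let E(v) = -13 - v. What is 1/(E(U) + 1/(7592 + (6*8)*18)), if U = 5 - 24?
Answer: 8456/50737 ≈ 0.16666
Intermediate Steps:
U = -19
1/(E(U) + 1/(7592 + (6*8)*18)) = 1/((-13 - 1*(-19)) + 1/(7592 + (6*8)*18)) = 1/((-13 + 19) + 1/(7592 + 48*18)) = 1/(6 + 1/(7592 + 864)) = 1/(6 + 1/8456) = 1/(50737/8456) = 8456/50737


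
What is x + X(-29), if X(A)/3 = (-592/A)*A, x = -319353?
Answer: -321129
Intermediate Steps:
X(A) = -1776 (X(A) = 3*((-592/A)*A) = 3*(-592) = -1776)
x + X(-29) = -319353 - 1776 = -321129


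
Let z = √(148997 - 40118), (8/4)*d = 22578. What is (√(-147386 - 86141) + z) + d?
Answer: 11289 + √108879 + I*√233527 ≈ 11619.0 + 483.25*I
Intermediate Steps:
d = 11289 (d = (½)*22578 = 11289)
z = √108879 ≈ 329.97
(√(-147386 - 86141) + z) + d = (√(-147386 - 86141) + √108879) + 11289 = (√(-233527) + √108879) + 11289 = (I*√233527 + √108879) + 11289 = (√108879 + I*√233527) + 11289 = 11289 + √108879 + I*√233527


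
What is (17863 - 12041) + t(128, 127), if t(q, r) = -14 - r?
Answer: 5681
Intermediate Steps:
(17863 - 12041) + t(128, 127) = (17863 - 12041) + (-14 - 1*127) = 5822 + (-14 - 127) = 5822 - 141 = 5681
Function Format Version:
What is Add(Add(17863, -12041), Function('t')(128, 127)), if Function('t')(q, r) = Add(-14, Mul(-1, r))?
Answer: 5681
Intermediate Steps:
Add(Add(17863, -12041), Function('t')(128, 127)) = Add(Add(17863, -12041), Add(-14, Mul(-1, 127))) = Add(5822, Add(-14, -127)) = Add(5822, -141) = 5681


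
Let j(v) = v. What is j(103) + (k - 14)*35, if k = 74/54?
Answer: -9154/27 ≈ -339.04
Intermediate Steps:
k = 37/27 (k = 74*(1/54) = 37/27 ≈ 1.3704)
j(103) + (k - 14)*35 = 103 + (37/27 - 14)*35 = 103 - 341/27*35 = 103 - 11935/27 = -9154/27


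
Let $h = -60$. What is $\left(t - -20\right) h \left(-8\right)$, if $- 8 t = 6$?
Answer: $9240$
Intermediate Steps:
$t = - \frac{3}{4}$ ($t = \left(- \frac{1}{8}\right) 6 = - \frac{3}{4} \approx -0.75$)
$\left(t - -20\right) h \left(-8\right) = \left(- \frac{3}{4} - -20\right) \left(-60\right) \left(-8\right) = \left(- \frac{3}{4} + 20\right) \left(-60\right) \left(-8\right) = \frac{77}{4} \left(-60\right) \left(-8\right) = \left(-1155\right) \left(-8\right) = 9240$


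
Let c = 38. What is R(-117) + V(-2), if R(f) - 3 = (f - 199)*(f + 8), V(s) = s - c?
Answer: 34407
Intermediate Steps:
V(s) = -38 + s (V(s) = s - 1*38 = s - 38 = -38 + s)
R(f) = 3 + (-199 + f)*(8 + f) (R(f) = 3 + (f - 199)*(f + 8) = 3 + (-199 + f)*(8 + f))
R(-117) + V(-2) = (-1589 + (-117)**2 - 191*(-117)) + (-38 - 2) = (-1589 + 13689 + 22347) - 40 = 34447 - 40 = 34407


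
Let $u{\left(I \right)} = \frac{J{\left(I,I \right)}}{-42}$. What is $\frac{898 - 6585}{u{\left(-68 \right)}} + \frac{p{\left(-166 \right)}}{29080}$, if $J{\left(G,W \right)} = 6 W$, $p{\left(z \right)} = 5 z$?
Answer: $- \frac{14471277}{24718} \approx -585.46$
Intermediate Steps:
$u{\left(I \right)} = - \frac{I}{7}$ ($u{\left(I \right)} = \frac{6 I}{-42} = 6 I \left(- \frac{1}{42}\right) = - \frac{I}{7}$)
$\frac{898 - 6585}{u{\left(-68 \right)}} + \frac{p{\left(-166 \right)}}{29080} = \frac{898 - 6585}{\left(- \frac{1}{7}\right) \left(-68\right)} + \frac{5 \left(-166\right)}{29080} = - \frac{5687}{\frac{68}{7}} - \frac{83}{2908} = \left(-5687\right) \frac{7}{68} - \frac{83}{2908} = - \frac{39809}{68} - \frac{83}{2908} = - \frac{14471277}{24718}$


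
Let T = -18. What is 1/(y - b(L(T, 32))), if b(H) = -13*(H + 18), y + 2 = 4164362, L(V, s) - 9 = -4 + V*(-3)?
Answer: 1/4165361 ≈ 2.4008e-7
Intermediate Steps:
L(V, s) = 5 - 3*V (L(V, s) = 9 + (-4 + V*(-3)) = 9 + (-4 - 3*V) = 5 - 3*V)
y = 4164360 (y = -2 + 4164362 = 4164360)
b(H) = -234 - 13*H (b(H) = -13*(18 + H) = -234 - 13*H)
1/(y - b(L(T, 32))) = 1/(4164360 - (-234 - 13*(5 - 3*(-18)))) = 1/(4164360 - (-234 - 13*(5 + 54))) = 1/(4164360 - (-234 - 13*59)) = 1/(4164360 - (-234 - 767)) = 1/(4164360 - 1*(-1001)) = 1/(4164360 + 1001) = 1/4165361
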